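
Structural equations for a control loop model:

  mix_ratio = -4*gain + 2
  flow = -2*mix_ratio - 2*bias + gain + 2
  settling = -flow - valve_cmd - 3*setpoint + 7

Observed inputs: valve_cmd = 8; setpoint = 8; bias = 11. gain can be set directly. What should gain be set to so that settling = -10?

gain = 1

Substituting into the flow equation gives flow = 9*gain - 24.
settling becomes -9*gain - 1.
Solve -9*gain - 1 = -10: gain = (-10 + 1) / -9 = 1.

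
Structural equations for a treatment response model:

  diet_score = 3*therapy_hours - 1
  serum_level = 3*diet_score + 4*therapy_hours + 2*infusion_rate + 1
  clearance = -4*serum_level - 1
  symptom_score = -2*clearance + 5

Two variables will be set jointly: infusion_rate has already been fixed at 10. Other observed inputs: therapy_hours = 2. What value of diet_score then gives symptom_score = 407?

With infusion_rate held at 10:
Intervening on diet_score fixes its value directly, overriding its dependence on therapy_hours.
Substituting into the serum_level equation gives serum_level = 3*diet_score + 29.
This gives clearance = -12*diet_score - 117.
This gives symptom_score = 24*diet_score + 239.
Solve 24*diet_score + 239 = 407: diet_score = (407 - 239) / 24 = 7.

diet_score = 7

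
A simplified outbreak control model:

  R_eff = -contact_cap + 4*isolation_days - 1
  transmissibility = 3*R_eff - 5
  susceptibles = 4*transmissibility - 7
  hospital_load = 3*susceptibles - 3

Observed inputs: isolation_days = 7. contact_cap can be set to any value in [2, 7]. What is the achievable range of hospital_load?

Substituting into the R_eff equation gives R_eff = -contact_cap + 27.
Substituting into the transmissibility equation gives transmissibility = -3*contact_cap + 76.
Substituting into the susceptibles equation gives susceptibles = -12*contact_cap + 297.
Substituting into the hospital_load equation gives hospital_load = -36*contact_cap + 888.
Linear in contact_cap, so extremes are at the endpoints: contact_cap = 2 gives hospital_load = 816; contact_cap = 7 gives hospital_load = 636.

636 to 816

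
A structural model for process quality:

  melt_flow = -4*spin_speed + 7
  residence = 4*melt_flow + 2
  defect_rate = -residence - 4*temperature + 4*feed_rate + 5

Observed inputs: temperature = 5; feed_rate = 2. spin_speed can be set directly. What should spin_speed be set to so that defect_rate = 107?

spin_speed = 9

Substituting into the residence equation gives residence = -16*spin_speed + 30.
This gives defect_rate = 16*spin_speed - 37.
Solve 16*spin_speed - 37 = 107: spin_speed = (107 + 37) / 16 = 9.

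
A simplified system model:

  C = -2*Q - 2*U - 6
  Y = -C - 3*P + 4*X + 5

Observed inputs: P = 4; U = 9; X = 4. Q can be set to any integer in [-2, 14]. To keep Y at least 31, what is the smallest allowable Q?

Q = -1

Substituting into the C equation gives C = -2*Q - 24.
Substituting into the Y equation gives Y = 2*Q + 33.
Require 2*Q + 33 ≥ 31, so Q ≥ -1.
The smallest integer in [-2, 14] satisfying this is -1.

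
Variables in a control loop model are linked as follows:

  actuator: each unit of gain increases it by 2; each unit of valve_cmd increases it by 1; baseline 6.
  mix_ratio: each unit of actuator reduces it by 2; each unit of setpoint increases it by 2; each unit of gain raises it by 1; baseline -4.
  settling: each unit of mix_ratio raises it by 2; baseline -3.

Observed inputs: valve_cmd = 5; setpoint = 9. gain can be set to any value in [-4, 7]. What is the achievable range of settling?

Substituting into the actuator equation gives actuator = 2*gain + 11.
Substituting into the mix_ratio equation gives mix_ratio = -3*gain - 8.
This gives settling = -6*gain - 19.
Linear in gain, so extremes are at the endpoints: gain = -4 gives settling = 5; gain = 7 gives settling = -61.

-61 to 5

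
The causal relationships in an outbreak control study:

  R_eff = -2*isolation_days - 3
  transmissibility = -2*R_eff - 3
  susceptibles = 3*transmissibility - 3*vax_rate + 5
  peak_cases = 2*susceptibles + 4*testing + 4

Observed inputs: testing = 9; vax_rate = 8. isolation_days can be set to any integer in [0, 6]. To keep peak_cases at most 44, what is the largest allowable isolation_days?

Substituting into the transmissibility equation gives transmissibility = 4*isolation_days + 3.
Substituting into the susceptibles equation gives susceptibles = 12*isolation_days - 10.
So peak_cases = 24*isolation_days + 20.
Require 24*isolation_days + 20 ≤ 44, so isolation_days ≤ 1.
The largest integer in [0, 6] satisfying this is 1.

isolation_days = 1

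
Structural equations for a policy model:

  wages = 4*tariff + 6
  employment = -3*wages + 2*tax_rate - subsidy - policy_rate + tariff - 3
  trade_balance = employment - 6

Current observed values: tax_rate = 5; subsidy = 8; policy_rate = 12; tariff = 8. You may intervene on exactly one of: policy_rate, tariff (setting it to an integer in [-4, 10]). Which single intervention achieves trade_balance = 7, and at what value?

set tariff = -4

Intervening on policy_rate: trade_balance = -policy_rate - 113. Reaching 7 requires policy_rate = -120, outside [-4, 10].
Intervening on tariff: with other inputs at their observed values, trade_balance = -11*tariff - 37. Solving for 7 gives tariff = -4, within [-4, 10].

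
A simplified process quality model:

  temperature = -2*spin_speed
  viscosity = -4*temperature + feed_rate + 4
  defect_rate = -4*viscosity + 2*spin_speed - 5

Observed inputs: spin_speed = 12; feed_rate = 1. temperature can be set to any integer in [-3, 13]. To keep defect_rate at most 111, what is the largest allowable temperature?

Intervening on temperature fixes its value directly, overriding its dependence on spin_speed.
Substituting into the viscosity equation gives viscosity = -4*temperature + 5.
Substituting into the defect_rate equation gives defect_rate = 16*temperature - 1.
Require 16*temperature - 1 ≤ 111, so temperature ≤ 7.
The largest integer in [-3, 13] satisfying this is 7.

temperature = 7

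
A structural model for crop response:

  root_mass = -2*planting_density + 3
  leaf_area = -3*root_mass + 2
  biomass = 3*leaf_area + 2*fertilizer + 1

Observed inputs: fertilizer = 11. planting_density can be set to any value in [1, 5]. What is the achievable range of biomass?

Substituting into the leaf_area equation gives leaf_area = 6*planting_density - 7.
So biomass = 18*planting_density + 2.
Linear in planting_density, so extremes are at the endpoints: planting_density = 1 gives biomass = 20; planting_density = 5 gives biomass = 92.

20 to 92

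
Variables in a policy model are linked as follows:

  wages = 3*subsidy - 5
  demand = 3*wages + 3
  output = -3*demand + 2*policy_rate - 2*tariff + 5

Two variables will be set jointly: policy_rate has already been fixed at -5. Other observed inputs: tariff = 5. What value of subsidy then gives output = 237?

With policy_rate held at -5:
Substituting into the demand equation gives demand = 9*subsidy - 12.
output becomes -27*subsidy + 21.
Solve -27*subsidy + 21 = 237: subsidy = (237 - 21) / -27 = -8.

subsidy = -8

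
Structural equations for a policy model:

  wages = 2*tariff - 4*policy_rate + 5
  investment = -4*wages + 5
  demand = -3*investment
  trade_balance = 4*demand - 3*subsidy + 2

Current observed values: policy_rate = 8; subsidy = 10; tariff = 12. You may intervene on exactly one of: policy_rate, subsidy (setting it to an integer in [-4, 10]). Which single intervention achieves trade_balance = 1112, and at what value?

set policy_rate = 1

Intervening on policy_rate: with other inputs at their observed values, trade_balance = -192*policy_rate + 1304. Solving for 1112 gives policy_rate = 1, within [-4, 10].
Intervening on subsidy: trade_balance = -3*subsidy - 202. Reaching 1112 requires subsidy = -438, outside [-4, 10].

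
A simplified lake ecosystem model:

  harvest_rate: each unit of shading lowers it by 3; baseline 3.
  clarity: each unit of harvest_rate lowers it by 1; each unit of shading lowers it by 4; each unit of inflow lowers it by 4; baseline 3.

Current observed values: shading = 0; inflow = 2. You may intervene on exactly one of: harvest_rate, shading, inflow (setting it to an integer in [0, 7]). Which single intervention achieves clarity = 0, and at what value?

Intervening on harvest_rate: clarity = -harvest_rate - 5. Reaching 0 requires harvest_rate = -5, outside [0, 7].
Intervening on shading: clarity = -shading - 8. Reaching 0 requires shading = -8, outside [0, 7].
Intervening on inflow: with other inputs at their observed values, clarity = -4*inflow. Solving for 0 gives inflow = 0, within [0, 7].

set inflow = 0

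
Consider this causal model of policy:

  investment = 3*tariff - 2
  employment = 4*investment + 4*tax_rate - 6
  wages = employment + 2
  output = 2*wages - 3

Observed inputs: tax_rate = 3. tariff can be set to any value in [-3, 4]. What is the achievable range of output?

-75 to 93

Substituting into the employment equation gives employment = 12*tariff - 2.
wages becomes 12*tariff.
Substituting into the output equation gives output = 24*tariff - 3.
Linear in tariff, so extremes are at the endpoints: tariff = -3 gives output = -75; tariff = 4 gives output = 93.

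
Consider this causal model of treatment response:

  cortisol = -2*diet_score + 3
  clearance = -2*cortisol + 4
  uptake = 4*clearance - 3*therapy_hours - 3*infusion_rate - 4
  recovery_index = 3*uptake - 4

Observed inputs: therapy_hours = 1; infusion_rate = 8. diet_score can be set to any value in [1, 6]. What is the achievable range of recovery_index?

Substituting into the clearance equation gives clearance = 4*diet_score - 2.
This gives uptake = 16*diet_score - 39.
Substituting into the recovery_index equation gives recovery_index = 48*diet_score - 121.
Linear in diet_score, so extremes are at the endpoints: diet_score = 1 gives recovery_index = -73; diet_score = 6 gives recovery_index = 167.

-73 to 167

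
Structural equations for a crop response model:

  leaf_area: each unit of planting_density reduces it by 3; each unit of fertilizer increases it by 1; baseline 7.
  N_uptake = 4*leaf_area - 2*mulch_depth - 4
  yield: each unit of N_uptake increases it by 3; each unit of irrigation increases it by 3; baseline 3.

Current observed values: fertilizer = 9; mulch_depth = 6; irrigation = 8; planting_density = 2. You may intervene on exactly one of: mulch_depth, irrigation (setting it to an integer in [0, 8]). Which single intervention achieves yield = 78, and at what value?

set irrigation = 1

Intervening on mulch_depth: yield = -6*mulch_depth + 135. Reaching 78 requires mulch_depth = 19/2, not an integer.
Intervening on irrigation: with other inputs at their observed values, yield = 3*irrigation + 75. Solving for 78 gives irrigation = 1, within [0, 8].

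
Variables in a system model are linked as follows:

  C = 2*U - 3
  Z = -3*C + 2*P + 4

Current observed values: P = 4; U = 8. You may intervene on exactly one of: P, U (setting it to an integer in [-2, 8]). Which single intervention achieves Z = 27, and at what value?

set U = -1

Intervening on P: Z = 2*P - 35. Reaching 27 requires P = 31, outside [-2, 8].
Intervening on U: with other inputs at their observed values, Z = -6*U + 21. Solving for 27 gives U = -1, within [-2, 8].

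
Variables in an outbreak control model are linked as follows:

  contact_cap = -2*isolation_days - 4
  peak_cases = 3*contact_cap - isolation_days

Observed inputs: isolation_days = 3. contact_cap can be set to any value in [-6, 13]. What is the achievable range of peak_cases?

-21 to 36

Intervening on contact_cap fixes its value directly, overriding its dependence on isolation_days.
Substituting into the peak_cases equation gives peak_cases = 3*contact_cap - 3.
Linear in contact_cap, so extremes are at the endpoints: contact_cap = -6 gives peak_cases = -21; contact_cap = 13 gives peak_cases = 36.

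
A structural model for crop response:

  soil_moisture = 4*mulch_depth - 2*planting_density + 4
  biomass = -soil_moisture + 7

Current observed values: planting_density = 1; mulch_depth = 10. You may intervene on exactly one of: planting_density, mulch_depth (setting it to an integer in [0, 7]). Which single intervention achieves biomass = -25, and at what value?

Intervening on planting_density: with other inputs at their observed values, biomass = 2*planting_density - 37. Solving for -25 gives planting_density = 6, within [0, 7].
Intervening on mulch_depth: biomass = -4*mulch_depth + 5. Reaching -25 requires mulch_depth = 15/2, not an integer.

set planting_density = 6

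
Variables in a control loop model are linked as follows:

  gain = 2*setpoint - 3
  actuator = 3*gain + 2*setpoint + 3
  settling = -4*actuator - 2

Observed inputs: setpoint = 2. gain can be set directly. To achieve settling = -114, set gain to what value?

gain = 7

Intervening on gain fixes its value directly, overriding its dependence on setpoint.
Substituting into the actuator equation gives actuator = 3*gain + 7.
Substituting into the settling equation gives settling = -12*gain - 30.
Solve -12*gain - 30 = -114: gain = (-114 + 30) / -12 = 7.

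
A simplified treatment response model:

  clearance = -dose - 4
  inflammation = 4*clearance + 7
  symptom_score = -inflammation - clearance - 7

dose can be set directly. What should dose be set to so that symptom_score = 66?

Substituting into the inflammation equation gives inflammation = -4*dose - 9.
This gives symptom_score = 5*dose + 6.
Solve 5*dose + 6 = 66: dose = (66 - 6) / 5 = 12.

dose = 12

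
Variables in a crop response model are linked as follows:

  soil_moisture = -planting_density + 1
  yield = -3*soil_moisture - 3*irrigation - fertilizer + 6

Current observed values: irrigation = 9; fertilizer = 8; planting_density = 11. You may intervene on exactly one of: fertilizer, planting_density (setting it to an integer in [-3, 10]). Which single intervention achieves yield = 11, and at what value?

Intervening on fertilizer: with other inputs at their observed values, yield = -fertilizer + 9. Solving for 11 gives fertilizer = -2, within [-3, 10].
Intervening on planting_density: yield = 3*planting_density - 32. Reaching 11 requires planting_density = 43/3, not an integer.

set fertilizer = -2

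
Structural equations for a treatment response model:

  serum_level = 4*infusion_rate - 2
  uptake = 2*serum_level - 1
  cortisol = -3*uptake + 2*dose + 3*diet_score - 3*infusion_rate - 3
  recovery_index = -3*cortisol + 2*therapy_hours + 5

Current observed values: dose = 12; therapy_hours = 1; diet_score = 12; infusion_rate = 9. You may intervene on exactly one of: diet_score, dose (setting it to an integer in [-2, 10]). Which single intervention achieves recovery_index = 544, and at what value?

Intervening on diet_score: recovery_index = -9*diet_score + 628. Reaching 544 requires diet_score = 28/3, not an integer.
Intervening on dose: with other inputs at their observed values, recovery_index = -6*dose + 592. Solving for 544 gives dose = 8, within [-2, 10].

set dose = 8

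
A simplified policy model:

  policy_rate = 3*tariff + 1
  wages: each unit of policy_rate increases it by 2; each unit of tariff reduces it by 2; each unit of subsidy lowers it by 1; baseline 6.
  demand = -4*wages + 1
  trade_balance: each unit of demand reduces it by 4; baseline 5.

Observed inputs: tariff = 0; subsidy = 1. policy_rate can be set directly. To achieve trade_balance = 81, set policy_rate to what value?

policy_rate = 0

Intervening on policy_rate fixes its value directly, overriding its dependence on tariff.
Substituting into the wages equation gives wages = 2*policy_rate + 5.
So demand = -8*policy_rate - 19.
Substituting into the trade_balance equation gives trade_balance = 32*policy_rate + 81.
Solve 32*policy_rate + 81 = 81: policy_rate = (81 - 81) / 32 = 0.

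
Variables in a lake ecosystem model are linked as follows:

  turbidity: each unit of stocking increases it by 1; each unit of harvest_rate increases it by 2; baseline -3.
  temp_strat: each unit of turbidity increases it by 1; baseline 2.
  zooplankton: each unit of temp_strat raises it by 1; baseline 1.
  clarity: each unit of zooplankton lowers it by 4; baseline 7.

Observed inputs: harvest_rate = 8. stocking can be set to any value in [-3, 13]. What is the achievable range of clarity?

Substituting into the turbidity equation gives turbidity = stocking + 13.
Substituting into the temp_strat equation gives temp_strat = stocking + 15.
zooplankton becomes stocking + 16.
Substituting into the clarity equation gives clarity = -4*stocking - 57.
Linear in stocking, so extremes are at the endpoints: stocking = -3 gives clarity = -45; stocking = 13 gives clarity = -109.

-109 to -45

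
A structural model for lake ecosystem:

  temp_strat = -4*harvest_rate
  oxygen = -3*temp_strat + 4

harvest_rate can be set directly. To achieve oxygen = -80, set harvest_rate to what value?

Substituting into the oxygen equation gives oxygen = 12*harvest_rate + 4.
Solve 12*harvest_rate + 4 = -80: harvest_rate = (-80 - 4) / 12 = -7.

harvest_rate = -7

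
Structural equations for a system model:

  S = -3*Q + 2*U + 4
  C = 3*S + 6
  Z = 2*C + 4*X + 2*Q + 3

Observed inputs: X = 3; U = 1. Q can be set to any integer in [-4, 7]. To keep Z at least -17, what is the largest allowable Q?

Substituting into the S equation gives S = -3*Q + 6.
So C = -9*Q + 24.
So Z = -16*Q + 63.
Require -16*Q + 63 ≥ -17, so Q ≤ 5.
The largest integer in [-4, 7] satisfying this is 5.

Q = 5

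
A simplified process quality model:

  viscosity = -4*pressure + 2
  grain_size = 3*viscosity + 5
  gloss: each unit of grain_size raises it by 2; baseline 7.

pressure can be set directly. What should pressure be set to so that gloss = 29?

pressure = 0

Substituting into the grain_size equation gives grain_size = -12*pressure + 11.
Substituting into the gloss equation gives gloss = -24*pressure + 29.
Solve -24*pressure + 29 = 29: pressure = (29 - 29) / -24 = 0.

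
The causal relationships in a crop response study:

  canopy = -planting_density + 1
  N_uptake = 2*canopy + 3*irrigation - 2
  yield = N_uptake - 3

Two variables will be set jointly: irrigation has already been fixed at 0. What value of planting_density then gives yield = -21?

With irrigation held at 0:
Substituting into the N_uptake equation gives N_uptake = -2*planting_density.
Substituting into the yield equation gives yield = -2*planting_density - 3.
Solve -2*planting_density - 3 = -21: planting_density = (-21 + 3) / -2 = 9.

planting_density = 9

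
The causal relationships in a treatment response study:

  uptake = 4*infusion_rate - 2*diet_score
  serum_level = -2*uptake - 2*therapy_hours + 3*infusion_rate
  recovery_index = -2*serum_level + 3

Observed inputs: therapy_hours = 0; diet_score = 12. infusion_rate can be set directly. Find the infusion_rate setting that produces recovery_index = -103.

Substituting into the uptake equation gives uptake = 4*infusion_rate - 24.
Substituting into the serum_level equation gives serum_level = -5*infusion_rate + 48.
Substituting into the recovery_index equation gives recovery_index = 10*infusion_rate - 93.
Solve 10*infusion_rate - 93 = -103: infusion_rate = (-103 + 93) / 10 = -1.

infusion_rate = -1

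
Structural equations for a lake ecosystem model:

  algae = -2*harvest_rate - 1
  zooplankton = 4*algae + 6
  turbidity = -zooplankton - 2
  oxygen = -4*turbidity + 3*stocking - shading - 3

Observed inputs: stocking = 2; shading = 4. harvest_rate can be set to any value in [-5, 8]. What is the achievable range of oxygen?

Substituting into the zooplankton equation gives zooplankton = -8*harvest_rate + 2.
Substituting into the turbidity equation gives turbidity = 8*harvest_rate - 4.
Substituting into the oxygen equation gives oxygen = -32*harvest_rate + 15.
Linear in harvest_rate, so extremes are at the endpoints: harvest_rate = -5 gives oxygen = 175; harvest_rate = 8 gives oxygen = -241.

-241 to 175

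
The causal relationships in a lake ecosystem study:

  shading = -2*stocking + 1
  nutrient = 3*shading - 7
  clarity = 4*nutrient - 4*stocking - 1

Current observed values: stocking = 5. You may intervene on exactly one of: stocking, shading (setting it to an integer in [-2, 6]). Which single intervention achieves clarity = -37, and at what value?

set shading = 1

Intervening on stocking: clarity = -28*stocking - 17. Reaching -37 requires stocking = 5/7, not an integer.
Intervening on shading: with other inputs at their observed values, clarity = 12*shading - 49. Solving for -37 gives shading = 1, within [-2, 6].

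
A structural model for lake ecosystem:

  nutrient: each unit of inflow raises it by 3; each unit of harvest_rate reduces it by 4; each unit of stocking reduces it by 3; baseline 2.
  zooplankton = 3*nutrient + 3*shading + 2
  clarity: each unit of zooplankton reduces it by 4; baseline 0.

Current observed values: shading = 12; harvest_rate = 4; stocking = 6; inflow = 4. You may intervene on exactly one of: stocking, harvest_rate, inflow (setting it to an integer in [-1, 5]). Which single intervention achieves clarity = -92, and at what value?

Intervening on stocking: with other inputs at their observed values, clarity = 36*stocking - 128. Solving for -92 gives stocking = 1, within [-1, 5].
Intervening on harvest_rate: clarity = 48*harvest_rate - 104. Reaching -92 requires harvest_rate = 1/4, not an integer.
Intervening on inflow: clarity = -36*inflow + 232. Reaching -92 requires inflow = 9, outside [-1, 5].

set stocking = 1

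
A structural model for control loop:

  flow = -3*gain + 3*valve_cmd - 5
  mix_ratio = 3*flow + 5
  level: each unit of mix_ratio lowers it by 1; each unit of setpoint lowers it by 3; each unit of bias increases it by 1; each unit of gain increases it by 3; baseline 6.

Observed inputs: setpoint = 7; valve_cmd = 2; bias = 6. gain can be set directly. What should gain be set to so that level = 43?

gain = 5

Substituting into the flow equation gives flow = -3*gain + 1.
mix_ratio becomes -9*gain + 8.
Substituting into the level equation gives level = 12*gain - 17.
Solve 12*gain - 17 = 43: gain = (43 + 17) / 12 = 5.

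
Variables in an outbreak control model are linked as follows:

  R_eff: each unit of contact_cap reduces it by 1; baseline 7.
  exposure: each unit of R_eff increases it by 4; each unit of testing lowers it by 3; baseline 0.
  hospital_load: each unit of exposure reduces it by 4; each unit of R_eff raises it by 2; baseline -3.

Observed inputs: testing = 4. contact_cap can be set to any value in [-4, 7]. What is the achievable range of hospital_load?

Substituting into the exposure equation gives exposure = -4*contact_cap + 16.
hospital_load becomes 14*contact_cap - 53.
Linear in contact_cap, so extremes are at the endpoints: contact_cap = -4 gives hospital_load = -109; contact_cap = 7 gives hospital_load = 45.

-109 to 45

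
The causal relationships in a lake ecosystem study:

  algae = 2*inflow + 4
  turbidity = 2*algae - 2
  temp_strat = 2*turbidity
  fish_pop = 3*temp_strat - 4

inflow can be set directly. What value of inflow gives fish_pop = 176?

Substituting into the turbidity equation gives turbidity = 4*inflow + 6.
So temp_strat = 8*inflow + 12.
Substituting into the fish_pop equation gives fish_pop = 24*inflow + 32.
Solve 24*inflow + 32 = 176: inflow = (176 - 32) / 24 = 6.

inflow = 6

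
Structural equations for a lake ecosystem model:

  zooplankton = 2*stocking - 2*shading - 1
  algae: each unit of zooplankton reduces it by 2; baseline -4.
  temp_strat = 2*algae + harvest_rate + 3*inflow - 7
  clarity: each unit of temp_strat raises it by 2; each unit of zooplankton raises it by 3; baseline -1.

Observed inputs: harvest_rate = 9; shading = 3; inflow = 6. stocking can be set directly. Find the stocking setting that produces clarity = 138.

Substituting into the zooplankton equation gives zooplankton = 2*stocking - 7.
This gives algae = -4*stocking + 10.
Substituting into the temp_strat equation gives temp_strat = -8*stocking + 40.
clarity becomes -10*stocking + 58.
Solve -10*stocking + 58 = 138: stocking = (138 - 58) / -10 = -8.

stocking = -8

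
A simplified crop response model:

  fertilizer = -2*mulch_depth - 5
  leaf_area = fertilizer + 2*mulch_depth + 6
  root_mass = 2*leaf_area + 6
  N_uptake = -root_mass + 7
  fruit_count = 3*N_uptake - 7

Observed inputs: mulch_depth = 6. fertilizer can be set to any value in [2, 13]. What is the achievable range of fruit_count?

Intervening on fertilizer fixes its value directly, overriding its dependence on mulch_depth.
Substituting into the leaf_area equation gives leaf_area = fertilizer + 18.
This gives root_mass = 2*fertilizer + 42.
This gives N_uptake = -2*fertilizer - 35.
So fruit_count = -6*fertilizer - 112.
Linear in fertilizer, so extremes are at the endpoints: fertilizer = 2 gives fruit_count = -124; fertilizer = 13 gives fruit_count = -190.

-190 to -124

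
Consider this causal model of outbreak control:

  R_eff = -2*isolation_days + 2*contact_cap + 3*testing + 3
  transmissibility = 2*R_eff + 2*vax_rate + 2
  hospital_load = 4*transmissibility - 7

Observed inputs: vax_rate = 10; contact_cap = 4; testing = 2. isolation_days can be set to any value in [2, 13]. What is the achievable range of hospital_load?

Substituting into the R_eff equation gives R_eff = -2*isolation_days + 17.
Substituting into the transmissibility equation gives transmissibility = -4*isolation_days + 56.
Substituting into the hospital_load equation gives hospital_load = -16*isolation_days + 217.
Linear in isolation_days, so extremes are at the endpoints: isolation_days = 2 gives hospital_load = 185; isolation_days = 13 gives hospital_load = 9.

9 to 185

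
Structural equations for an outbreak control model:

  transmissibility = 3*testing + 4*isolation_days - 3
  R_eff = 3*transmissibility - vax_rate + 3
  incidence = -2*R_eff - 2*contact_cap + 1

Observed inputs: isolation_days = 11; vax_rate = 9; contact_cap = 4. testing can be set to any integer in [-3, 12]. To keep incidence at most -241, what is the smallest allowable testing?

Substituting into the transmissibility equation gives transmissibility = 3*testing + 41.
R_eff becomes 9*testing + 117.
So incidence = -18*testing - 241.
Require -18*testing - 241 ≤ -241, so testing ≥ 0.
The smallest integer in [-3, 12] satisfying this is 0.

testing = 0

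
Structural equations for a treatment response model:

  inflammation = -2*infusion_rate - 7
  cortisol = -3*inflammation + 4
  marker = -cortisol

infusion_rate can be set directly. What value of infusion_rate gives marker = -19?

Substituting into the cortisol equation gives cortisol = 6*infusion_rate + 25.
This gives marker = -6*infusion_rate - 25.
Solve -6*infusion_rate - 25 = -19: infusion_rate = (-19 + 25) / -6 = -1.

infusion_rate = -1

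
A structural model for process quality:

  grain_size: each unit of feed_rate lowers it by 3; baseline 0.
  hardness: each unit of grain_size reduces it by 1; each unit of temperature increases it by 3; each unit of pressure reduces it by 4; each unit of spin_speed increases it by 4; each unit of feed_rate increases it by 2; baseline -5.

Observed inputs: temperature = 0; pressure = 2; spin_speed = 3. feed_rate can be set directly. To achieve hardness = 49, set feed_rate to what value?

feed_rate = 10

Substituting into the hardness equation gives hardness = 5*feed_rate - 1.
Solve 5*feed_rate - 1 = 49: feed_rate = (49 + 1) / 5 = 10.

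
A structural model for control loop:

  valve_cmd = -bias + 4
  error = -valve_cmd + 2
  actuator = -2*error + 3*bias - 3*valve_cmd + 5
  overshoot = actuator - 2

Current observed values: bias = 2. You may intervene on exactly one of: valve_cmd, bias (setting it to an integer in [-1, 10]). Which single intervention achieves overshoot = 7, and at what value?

Intervening on valve_cmd: overshoot = -valve_cmd + 5. Reaching 7 requires valve_cmd = -2, outside [-1, 10].
Intervening on bias: with other inputs at their observed values, overshoot = 4*bias - 5. Solving for 7 gives bias = 3, within [-1, 10].

set bias = 3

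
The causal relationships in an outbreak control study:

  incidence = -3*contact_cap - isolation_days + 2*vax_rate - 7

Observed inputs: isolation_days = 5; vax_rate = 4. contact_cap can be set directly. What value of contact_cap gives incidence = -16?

Substituting into the incidence equation gives incidence = -3*contact_cap - 4.
Solve -3*contact_cap - 4 = -16: contact_cap = (-16 + 4) / -3 = 4.

contact_cap = 4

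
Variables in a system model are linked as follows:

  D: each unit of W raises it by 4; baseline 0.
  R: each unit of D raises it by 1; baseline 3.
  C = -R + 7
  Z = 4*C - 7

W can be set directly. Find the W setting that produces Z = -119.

Substituting into the R equation gives R = 4*W + 3.
So C = -4*W + 4.
Substituting into the Z equation gives Z = -16*W + 9.
Solve -16*W + 9 = -119: W = (-119 - 9) / -16 = 8.

W = 8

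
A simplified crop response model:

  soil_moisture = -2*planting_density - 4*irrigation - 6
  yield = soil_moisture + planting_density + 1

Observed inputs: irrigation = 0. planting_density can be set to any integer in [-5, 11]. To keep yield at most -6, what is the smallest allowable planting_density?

planting_density = 1

Substituting into the soil_moisture equation gives soil_moisture = -2*planting_density - 6.
Substituting into the yield equation gives yield = -planting_density - 5.
Require -planting_density - 5 ≤ -6, so planting_density ≥ 1.
The smallest integer in [-5, 11] satisfying this is 1.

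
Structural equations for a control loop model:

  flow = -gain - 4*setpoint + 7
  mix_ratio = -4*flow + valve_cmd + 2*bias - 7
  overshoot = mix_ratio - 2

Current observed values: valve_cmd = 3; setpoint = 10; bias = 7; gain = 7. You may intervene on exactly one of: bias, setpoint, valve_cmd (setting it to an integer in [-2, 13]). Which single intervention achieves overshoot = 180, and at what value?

Intervening on bias: with other inputs at their observed values, overshoot = 2*bias + 154. Solving for 180 gives bias = 13, within [-2, 13].
Intervening on setpoint: overshoot = 16*setpoint + 8. Reaching 180 requires setpoint = 43/4, not an integer.
Intervening on valve_cmd: overshoot = valve_cmd + 165. Reaching 180 requires valve_cmd = 15, outside [-2, 13].

set bias = 13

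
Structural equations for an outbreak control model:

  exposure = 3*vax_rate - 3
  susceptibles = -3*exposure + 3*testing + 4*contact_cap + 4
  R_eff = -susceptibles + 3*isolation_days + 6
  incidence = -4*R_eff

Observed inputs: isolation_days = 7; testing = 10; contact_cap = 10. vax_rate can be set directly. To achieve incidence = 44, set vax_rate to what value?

Substituting into the susceptibles equation gives susceptibles = -9*vax_rate + 83.
Substituting into the R_eff equation gives R_eff = 9*vax_rate - 56.
This gives incidence = -36*vax_rate + 224.
Solve -36*vax_rate + 224 = 44: vax_rate = (44 - 224) / -36 = 5.

vax_rate = 5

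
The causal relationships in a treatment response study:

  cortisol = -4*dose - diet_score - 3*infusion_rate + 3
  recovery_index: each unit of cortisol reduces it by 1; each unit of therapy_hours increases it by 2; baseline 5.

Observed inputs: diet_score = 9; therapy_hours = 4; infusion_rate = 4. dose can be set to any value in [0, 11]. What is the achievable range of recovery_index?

Substituting into the cortisol equation gives cortisol = -4*dose - 18.
Substituting into the recovery_index equation gives recovery_index = 4*dose + 31.
Linear in dose, so extremes are at the endpoints: dose = 0 gives recovery_index = 31; dose = 11 gives recovery_index = 75.

31 to 75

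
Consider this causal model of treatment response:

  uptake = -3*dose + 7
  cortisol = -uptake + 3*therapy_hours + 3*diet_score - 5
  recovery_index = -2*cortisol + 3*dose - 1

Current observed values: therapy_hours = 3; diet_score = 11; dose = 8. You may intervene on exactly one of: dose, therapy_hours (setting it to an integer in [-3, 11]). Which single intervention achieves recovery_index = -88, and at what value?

Intervening on dose: with other inputs at their observed values, recovery_index = -3*dose - 61. Solving for -88 gives dose = 9, within [-3, 11].
Intervening on therapy_hours: recovery_index = -6*therapy_hours - 67. Reaching -88 requires therapy_hours = 7/2, not an integer.

set dose = 9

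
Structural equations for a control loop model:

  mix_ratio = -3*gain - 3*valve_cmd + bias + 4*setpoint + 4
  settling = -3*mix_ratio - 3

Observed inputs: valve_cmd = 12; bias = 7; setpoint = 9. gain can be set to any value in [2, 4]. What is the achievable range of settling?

Substituting into the mix_ratio equation gives mix_ratio = -3*gain + 11.
Substituting into the settling equation gives settling = 9*gain - 36.
Linear in gain, so extremes are at the endpoints: gain = 2 gives settling = -18; gain = 4 gives settling = 0.

-18 to 0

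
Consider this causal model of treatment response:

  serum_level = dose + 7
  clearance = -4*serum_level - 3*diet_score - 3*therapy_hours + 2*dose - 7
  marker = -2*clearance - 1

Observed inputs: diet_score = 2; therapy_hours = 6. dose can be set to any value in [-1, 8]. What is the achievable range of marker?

Substituting into the clearance equation gives clearance = -2*dose - 59.
So marker = 4*dose + 117.
Linear in dose, so extremes are at the endpoints: dose = -1 gives marker = 113; dose = 8 gives marker = 149.

113 to 149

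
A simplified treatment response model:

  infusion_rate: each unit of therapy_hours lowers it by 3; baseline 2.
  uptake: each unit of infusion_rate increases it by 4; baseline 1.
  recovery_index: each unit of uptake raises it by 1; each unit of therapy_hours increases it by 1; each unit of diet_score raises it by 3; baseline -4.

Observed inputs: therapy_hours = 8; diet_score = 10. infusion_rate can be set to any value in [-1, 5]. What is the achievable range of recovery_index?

31 to 55

Intervening on infusion_rate fixes its value directly, overriding its dependence on therapy_hours.
Substituting into the recovery_index equation gives recovery_index = 4*infusion_rate + 35.
Linear in infusion_rate, so extremes are at the endpoints: infusion_rate = -1 gives recovery_index = 31; infusion_rate = 5 gives recovery_index = 55.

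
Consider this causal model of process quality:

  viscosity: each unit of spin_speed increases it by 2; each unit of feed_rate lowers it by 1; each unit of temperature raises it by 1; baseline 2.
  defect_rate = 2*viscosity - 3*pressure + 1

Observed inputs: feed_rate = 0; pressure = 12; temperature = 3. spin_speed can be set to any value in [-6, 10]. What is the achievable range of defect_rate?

Substituting into the viscosity equation gives viscosity = 2*spin_speed + 5.
Substituting into the defect_rate equation gives defect_rate = 4*spin_speed - 25.
Linear in spin_speed, so extremes are at the endpoints: spin_speed = -6 gives defect_rate = -49; spin_speed = 10 gives defect_rate = 15.

-49 to 15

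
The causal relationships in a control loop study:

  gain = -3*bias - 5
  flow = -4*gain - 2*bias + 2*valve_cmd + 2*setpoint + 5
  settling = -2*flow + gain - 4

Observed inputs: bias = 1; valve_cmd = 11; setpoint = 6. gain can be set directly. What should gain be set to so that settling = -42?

gain = 4

Intervening on gain fixes its value directly, overriding its dependence on bias.
Substituting into the flow equation gives flow = -4*gain + 37.
Substituting into the settling equation gives settling = 9*gain - 78.
Solve 9*gain - 78 = -42: gain = (-42 + 78) / 9 = 4.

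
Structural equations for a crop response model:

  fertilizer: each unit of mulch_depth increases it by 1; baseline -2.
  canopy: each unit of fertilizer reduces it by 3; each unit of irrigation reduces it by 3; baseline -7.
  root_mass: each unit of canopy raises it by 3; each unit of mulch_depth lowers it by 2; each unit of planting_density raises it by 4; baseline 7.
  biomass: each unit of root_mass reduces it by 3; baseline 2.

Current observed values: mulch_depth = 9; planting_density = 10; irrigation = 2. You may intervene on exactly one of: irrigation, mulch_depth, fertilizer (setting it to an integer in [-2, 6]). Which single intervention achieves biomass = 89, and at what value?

Intervening on irrigation: biomass = 27*irrigation + 167. Reaching 89 requires irrigation = -26/9, not an integer.
Intervening on mulch_depth: with other inputs at their observed values, biomass = 33*mulch_depth - 76. Solving for 89 gives mulch_depth = 5, within [-2, 6].
Intervening on fertilizer: biomass = 27*fertilizer + 32. Reaching 89 requires fertilizer = 19/9, not an integer.

set mulch_depth = 5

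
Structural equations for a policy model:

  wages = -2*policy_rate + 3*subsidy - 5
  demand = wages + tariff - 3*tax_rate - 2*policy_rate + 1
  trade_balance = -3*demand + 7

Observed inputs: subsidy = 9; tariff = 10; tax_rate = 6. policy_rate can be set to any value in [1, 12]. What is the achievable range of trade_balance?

Substituting into the wages equation gives wages = -2*policy_rate + 22.
So demand = -4*policy_rate + 15.
Substituting into the trade_balance equation gives trade_balance = 12*policy_rate - 38.
Linear in policy_rate, so extremes are at the endpoints: policy_rate = 1 gives trade_balance = -26; policy_rate = 12 gives trade_balance = 106.

-26 to 106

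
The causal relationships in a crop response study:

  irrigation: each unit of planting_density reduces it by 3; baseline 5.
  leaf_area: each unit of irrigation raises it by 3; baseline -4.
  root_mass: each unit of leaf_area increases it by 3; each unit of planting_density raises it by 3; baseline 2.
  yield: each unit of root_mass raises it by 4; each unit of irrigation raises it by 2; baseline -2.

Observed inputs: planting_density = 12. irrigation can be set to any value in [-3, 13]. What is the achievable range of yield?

Intervening on irrigation fixes its value directly, overriding its dependence on planting_density.
Substituting into the root_mass equation gives root_mass = 9*irrigation + 26.
This gives yield = 38*irrigation + 102.
Linear in irrigation, so extremes are at the endpoints: irrigation = -3 gives yield = -12; irrigation = 13 gives yield = 596.

-12 to 596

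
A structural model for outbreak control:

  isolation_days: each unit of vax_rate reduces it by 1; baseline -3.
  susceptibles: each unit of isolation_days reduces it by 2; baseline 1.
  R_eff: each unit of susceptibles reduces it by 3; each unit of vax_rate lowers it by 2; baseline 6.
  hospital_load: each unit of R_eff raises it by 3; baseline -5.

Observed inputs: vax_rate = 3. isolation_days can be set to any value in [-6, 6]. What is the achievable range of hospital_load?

Intervening on isolation_days fixes its value directly, overriding its dependence on vax_rate.
Substituting into the R_eff equation gives R_eff = 6*isolation_days - 3.
This gives hospital_load = 18*isolation_days - 14.
Linear in isolation_days, so extremes are at the endpoints: isolation_days = -6 gives hospital_load = -122; isolation_days = 6 gives hospital_load = 94.

-122 to 94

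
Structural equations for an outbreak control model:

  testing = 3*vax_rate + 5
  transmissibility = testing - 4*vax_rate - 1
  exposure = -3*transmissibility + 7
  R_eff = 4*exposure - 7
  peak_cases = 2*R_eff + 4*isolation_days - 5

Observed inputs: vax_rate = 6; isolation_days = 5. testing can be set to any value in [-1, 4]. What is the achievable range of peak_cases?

561 to 681

Intervening on testing fixes its value directly, overriding its dependence on vax_rate.
Substituting into the transmissibility equation gives transmissibility = testing - 25.
This gives exposure = -3*testing + 82.
Substituting into the R_eff equation gives R_eff = -12*testing + 321.
Substituting into the peak_cases equation gives peak_cases = -24*testing + 657.
Linear in testing, so extremes are at the endpoints: testing = -1 gives peak_cases = 681; testing = 4 gives peak_cases = 561.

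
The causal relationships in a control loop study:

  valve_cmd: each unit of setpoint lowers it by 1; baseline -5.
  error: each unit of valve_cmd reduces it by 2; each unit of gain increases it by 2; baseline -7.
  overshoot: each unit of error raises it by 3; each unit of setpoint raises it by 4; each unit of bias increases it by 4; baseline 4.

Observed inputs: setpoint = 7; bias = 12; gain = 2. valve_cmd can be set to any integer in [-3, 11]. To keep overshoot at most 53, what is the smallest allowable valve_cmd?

Intervening on valve_cmd fixes its value directly, overriding its dependence on setpoint.
Substituting into the error equation gives error = -2*valve_cmd - 3.
This gives overshoot = -6*valve_cmd + 71.
Require -6*valve_cmd + 71 ≤ 53, so valve_cmd ≥ 3.
The smallest integer in [-3, 11] satisfying this is 3.

valve_cmd = 3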